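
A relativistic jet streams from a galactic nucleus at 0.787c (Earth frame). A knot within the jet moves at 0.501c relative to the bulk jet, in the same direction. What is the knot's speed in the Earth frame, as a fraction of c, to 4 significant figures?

Relativistic velocity addition: u = (u' + v)/(1 + u'v/c²)
= (0.501 + 0.787)/(1 + 0.501×0.787) = 1.288/1.39429 = 0.9238

u ≈ 0.9238c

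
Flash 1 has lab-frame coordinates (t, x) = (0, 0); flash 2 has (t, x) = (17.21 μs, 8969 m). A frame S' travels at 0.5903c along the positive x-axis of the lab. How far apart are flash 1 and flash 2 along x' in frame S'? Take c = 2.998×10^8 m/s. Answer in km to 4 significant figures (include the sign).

γ = 1/√(1 − 0.5903²) = 1.23887
Δx' = γ(Δx − vΔt) = 1.23887 × (8969 m − 0.5903×(2.998×10^8 m/s)×17.21×10^-6 s)
= 1.23887 × (5923.31 m) = 7.338 km

Δx' ≈ 7.338 km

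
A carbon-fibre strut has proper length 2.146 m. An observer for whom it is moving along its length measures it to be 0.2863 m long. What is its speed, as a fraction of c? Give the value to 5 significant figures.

γ = L₀/L = 2.146/0.2863 = 7.495634
β = √(1 − 1/γ²) = 0.99106

β ≈ 0.99106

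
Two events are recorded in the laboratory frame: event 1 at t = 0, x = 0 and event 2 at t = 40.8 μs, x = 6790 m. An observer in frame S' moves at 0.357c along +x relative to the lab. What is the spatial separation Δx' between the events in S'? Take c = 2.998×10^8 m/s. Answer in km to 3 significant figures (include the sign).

γ = 1/√(1 − 0.357²) = 1.0705
Δx' = γ(Δx − vΔt) = 1.0705 × (6790 m − 0.357×(2.998×10^8 m/s)×40.8×10^-6 s)
= 1.0705 × (2423.2 m) = 2.59 km

Δx' ≈ 2.59 km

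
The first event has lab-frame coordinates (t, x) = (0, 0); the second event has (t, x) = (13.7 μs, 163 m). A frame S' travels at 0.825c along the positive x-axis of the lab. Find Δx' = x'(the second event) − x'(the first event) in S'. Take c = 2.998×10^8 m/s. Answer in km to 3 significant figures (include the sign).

γ = 1/√(1 − 0.825²) = 1.7695
Δx' = γ(Δx − vΔt) = 1.7695 × (163 m − 0.825×(2.998×10^8 m/s)×13.7×10^-6 s)
= 1.7695 × (-3225.5 m) = -5.71 km

Δx' ≈ -5.71 km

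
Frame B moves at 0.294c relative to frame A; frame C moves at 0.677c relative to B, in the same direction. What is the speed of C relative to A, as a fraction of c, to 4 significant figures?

u ≈ 0.8098c

Compose boost 2: (0.677 + 0.294)/(1 + 0.677×0.294) = 0.9710/1.19904 = 0.8098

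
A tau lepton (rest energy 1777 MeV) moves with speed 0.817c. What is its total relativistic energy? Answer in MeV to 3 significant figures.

E ≈ 3080 MeV

γ = 1/√(1 − 0.817²) = 1.7342
E = γm₀c² = 1.7342 × 1777 MeV = 3080 MeV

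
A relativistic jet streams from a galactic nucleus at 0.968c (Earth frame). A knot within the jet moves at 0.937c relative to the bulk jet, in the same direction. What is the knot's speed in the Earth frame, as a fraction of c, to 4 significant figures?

Relativistic velocity addition: u = (u' + v)/(1 + u'v/c²)
= (0.937 + 0.968)/(1 + 0.937×0.968) = 1.905/1.90702 = 0.9989

u ≈ 0.9989c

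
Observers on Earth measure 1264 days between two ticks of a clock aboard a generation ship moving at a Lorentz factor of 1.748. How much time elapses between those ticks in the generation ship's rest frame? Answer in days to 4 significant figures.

τ₀ ≈ 723.1 days

γ = 1.748 (given)
Proper time: τ₀ = Δt/γ = 1264/1.748 = 723.1 days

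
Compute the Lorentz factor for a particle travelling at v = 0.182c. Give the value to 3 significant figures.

γ = 1/√(1 − β²) = 1/√(1 − 0.182²) = 1/√(0.96688) = 1.02

γ ≈ 1.02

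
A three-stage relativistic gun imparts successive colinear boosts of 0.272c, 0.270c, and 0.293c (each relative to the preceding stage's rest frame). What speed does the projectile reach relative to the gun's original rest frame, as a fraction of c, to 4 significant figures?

Compose boost 2: (0.270 + 0.272)/(1 + 0.270×0.272) = 0.5420/1.07344 = 0.504919
Compose boost 3: (0.293 + 0.504919)/(1 + 0.293×0.504919) = 0.797919/1.14794 = 0.6951

u ≈ 0.6951c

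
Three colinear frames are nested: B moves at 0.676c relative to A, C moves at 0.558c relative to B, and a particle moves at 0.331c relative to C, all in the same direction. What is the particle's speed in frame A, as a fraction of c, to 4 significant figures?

u ≈ 0.9463c

Compose boost 2: (0.558 + 0.676)/(1 + 0.558×0.676) = 1.234/1.37721 = 0.896016
Compose boost 3: (0.331 + 0.896016)/(1 + 0.331×0.896016) = 1.22702/1.29658 = 0.9463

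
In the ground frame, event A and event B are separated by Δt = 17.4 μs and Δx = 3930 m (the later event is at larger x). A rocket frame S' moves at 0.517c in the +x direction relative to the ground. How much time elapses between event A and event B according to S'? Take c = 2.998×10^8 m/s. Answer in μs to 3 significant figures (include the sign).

Δt' ≈ 12.4 μs

γ = 1/√(1 − 0.517²) = 1.1682
Δt' = γ(Δt − vΔx/c²) = 1.1682 × (17.4 μs − 0.517×3930 m / (2.998×10^8 m/s))
= 1.1682 × (10.623 μs) = 12.4 μs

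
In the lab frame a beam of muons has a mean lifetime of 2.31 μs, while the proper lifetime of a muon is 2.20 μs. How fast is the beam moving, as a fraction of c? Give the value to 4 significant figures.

β ≈ 0.3049

γ = Δt/τ₀ = 2.31/2.20 = 1.05000
β = √(1 − 1/γ²) = √(1 − 1/1.05000²) = 0.3049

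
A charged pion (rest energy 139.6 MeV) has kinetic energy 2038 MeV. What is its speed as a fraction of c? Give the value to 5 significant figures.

γ = 1 + K/(m₀c²) = 1 + 2038/139.6 = 15.59885
β = √(1 − 1/γ²) = 0.99794

β ≈ 0.99794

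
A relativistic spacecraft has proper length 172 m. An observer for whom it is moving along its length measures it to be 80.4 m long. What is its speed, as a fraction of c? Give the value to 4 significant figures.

β ≈ 0.8840

γ = L₀/L = 172/80.4 = 2.13930
β = √(1 − 1/γ²) = 0.8840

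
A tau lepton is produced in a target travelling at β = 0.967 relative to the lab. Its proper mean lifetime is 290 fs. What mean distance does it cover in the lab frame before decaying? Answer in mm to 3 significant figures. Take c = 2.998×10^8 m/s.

d ≈ 0.330 mm

γ = 1/√(1 − 0.967²) = 3.9250
Dilated lifetime: Δt = γτ₀ = 3.9250 × 290 fs = 1138.3 fs
d = vΔt = 0.967c × 1138.3 fs = 2.8991×10^8 m/s × 1.1383×10^-12 s = 0.330 mm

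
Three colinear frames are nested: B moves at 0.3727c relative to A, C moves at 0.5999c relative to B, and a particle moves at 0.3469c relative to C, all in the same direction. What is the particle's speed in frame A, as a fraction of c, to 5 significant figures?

Compose boost 2: (0.5999 + 0.3727)/(1 + 0.5999×0.3727) = 0.97260/1.223583 = 0.7948788
Compose boost 3: (0.3469 + 0.7948788)/(1 + 0.3469×0.7948788) = 1.141779/1.275743 = 0.89499

u ≈ 0.89499c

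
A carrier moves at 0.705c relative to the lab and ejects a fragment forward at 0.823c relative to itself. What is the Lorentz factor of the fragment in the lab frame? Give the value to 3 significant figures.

γ ≈ 3.92

u_lab = (0.823 + 0.705)/(1 + 0.823×0.705) = 1.528/1.58021 = 0.966957
γ = 1/√(1 − 0.966957²) = 3.92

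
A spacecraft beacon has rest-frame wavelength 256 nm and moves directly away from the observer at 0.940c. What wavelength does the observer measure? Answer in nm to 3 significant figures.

Relativistic Doppler: λ_obs = λ_src √((1+β)/(1−β))
= 256 × √(1.9400/0.060000) = 256 × 5.6862 = 1460 nm

λ_obs ≈ 1460 nm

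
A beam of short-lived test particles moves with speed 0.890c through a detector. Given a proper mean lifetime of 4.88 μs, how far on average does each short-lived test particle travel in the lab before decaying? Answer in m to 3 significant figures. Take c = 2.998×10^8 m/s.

d ≈ 2860 m

γ = 1/√(1 − 0.890²) = 2.1932
Dilated lifetime: Δt = γτ₀ = 2.1932 × 4.88 μs = 10.703 μs
d = vΔt = 0.890c × 10.703 μs = 2.6682×10^8 m/s × 1.0703×10^-5 s = 2860 m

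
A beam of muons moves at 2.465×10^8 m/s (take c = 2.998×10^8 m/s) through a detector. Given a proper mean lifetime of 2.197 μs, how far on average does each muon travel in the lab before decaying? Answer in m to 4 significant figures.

β = v/c = 2.465×10^8 / 2.998×10^8 = 0.822215
γ = 1/√(1 − 0.822215²) = 1.75692
Dilated lifetime: Δt = γτ₀ = 1.75692 × 2.197 μs = 3.85996 μs
d = vΔt = 0.822215c × 3.85996 μs = 2.46500×10^8 m/s × 3.85996×10^-6 s = 951.5 m

d ≈ 951.5 m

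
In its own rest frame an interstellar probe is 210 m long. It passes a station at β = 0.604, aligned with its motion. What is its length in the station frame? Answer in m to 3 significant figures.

γ = 1/√(1 − 0.604²) = 1.2547
Length contraction: L = L₀/γ = 210/1.2547 = 167 m

L ≈ 167 m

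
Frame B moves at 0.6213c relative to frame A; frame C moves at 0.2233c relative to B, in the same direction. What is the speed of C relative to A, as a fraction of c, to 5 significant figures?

u ≈ 0.74170c

Compose boost 2: (0.2233 + 0.6213)/(1 + 0.2233×0.6213) = 0.84460/1.138736 = 0.74170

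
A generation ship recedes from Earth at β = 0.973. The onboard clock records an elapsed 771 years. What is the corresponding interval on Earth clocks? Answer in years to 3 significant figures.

γ = 1/√(1 − 0.973²) = 4.3327
Time dilation: Δt = γτ₀ = 4.3327 × 771 years = 3340 years

Δt ≈ 3340 years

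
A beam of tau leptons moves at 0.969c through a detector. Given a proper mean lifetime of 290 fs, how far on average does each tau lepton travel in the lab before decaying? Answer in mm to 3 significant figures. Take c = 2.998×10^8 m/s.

γ = 1/√(1 − 0.969²) = 4.0476
Dilated lifetime: Δt = γτ₀ = 4.0476 × 290 fs = 1173.8 fs
d = vΔt = 0.969c × 1173.8 fs = 2.9051×10^8 m/s × 1.1738×10^-12 s = 0.341 mm

d ≈ 0.341 mm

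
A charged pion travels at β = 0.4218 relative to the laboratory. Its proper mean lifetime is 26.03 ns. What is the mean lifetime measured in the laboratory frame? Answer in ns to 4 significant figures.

γ = 1/√(1 − 0.4218²) = 1.10291
Time dilation: Δt = γτ₀ = 1.10291 × 26.03 ns = 28.71 ns

Δt ≈ 28.71 ns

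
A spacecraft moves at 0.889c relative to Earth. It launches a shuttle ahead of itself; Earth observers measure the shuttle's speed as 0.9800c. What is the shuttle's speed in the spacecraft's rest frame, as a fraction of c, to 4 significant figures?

u' ≈ 0.7066c

Inverse velocity addition: u' = (u − v)/(1 − uv/c²)
= (0.9800 − 0.889)/(1 − 0.9800×0.889) = 0.09100/0.128780 = 0.7066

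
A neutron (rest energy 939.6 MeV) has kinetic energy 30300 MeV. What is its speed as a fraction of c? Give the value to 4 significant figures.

β ≈ 0.9995

γ = 1 + K/(m₀c²) = 1 + 30300/939.6 = 33.2478
β = √(1 − 1/γ²) = 0.9995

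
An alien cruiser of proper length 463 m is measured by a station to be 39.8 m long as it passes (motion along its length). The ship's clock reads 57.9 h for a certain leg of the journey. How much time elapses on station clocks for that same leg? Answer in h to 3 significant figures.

Δt ≈ 674 h

Length contraction ⇒ γ = L₀/L = 463/39.8 = 11.633
Time dilation: Δt = γτ₀ = 11.633 × 57.9 h = 674 h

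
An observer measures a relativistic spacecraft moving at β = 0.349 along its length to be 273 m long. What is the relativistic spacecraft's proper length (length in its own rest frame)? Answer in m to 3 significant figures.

L₀ ≈ 291 m

γ = 1/√(1 − 0.349²) = 1.0671
L₀ = γL = 1.0671 × 273 = 291 m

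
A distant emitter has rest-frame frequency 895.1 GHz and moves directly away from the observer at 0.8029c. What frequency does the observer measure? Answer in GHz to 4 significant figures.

f_obs ≈ 296.0 GHz

Relativistic Doppler: f_obs = f_src √((1−β)/(1+β))
= 895.1 × √(0.197100/1.80290) = 895.1 × 0.330642 = 296.0 GHz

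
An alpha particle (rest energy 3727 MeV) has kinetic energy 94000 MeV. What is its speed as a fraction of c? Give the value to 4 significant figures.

β ≈ 0.9993

γ = 1 + K/(m₀c²) = 1 + 94000/3727 = 26.2214
β = √(1 − 1/γ²) = 0.9993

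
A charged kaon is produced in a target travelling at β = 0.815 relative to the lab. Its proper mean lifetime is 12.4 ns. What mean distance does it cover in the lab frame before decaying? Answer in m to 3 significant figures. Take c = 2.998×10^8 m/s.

γ = 1/√(1 − 0.815²) = 1.7257
Dilated lifetime: Δt = γτ₀ = 1.7257 × 12.4 ns = 21.399 ns
d = vΔt = 0.815c × 21.399 ns = 2.4434×10^8 m/s × 2.1399×10^-8 s = 5.23 m

d ≈ 5.23 m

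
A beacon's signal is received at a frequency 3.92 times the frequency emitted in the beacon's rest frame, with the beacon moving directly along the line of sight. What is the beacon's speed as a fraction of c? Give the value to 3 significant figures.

f_obs/f_src = √((1+β)/(1−β)) = 3.92  ⇒  (1+β)/(1−β) = 15.366
β = |1 − D²|/(1 + D²) = |1 − 15.366|/(1 + 15.366) = 0.878

β ≈ 0.878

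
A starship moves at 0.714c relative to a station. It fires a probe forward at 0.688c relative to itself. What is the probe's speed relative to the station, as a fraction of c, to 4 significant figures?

u ≈ 0.9402c

Relativistic velocity addition: u = (u' + v)/(1 + u'v/c²)
= (0.688 + 0.714)/(1 + 0.688×0.714) = 1.402/1.49123 = 0.9402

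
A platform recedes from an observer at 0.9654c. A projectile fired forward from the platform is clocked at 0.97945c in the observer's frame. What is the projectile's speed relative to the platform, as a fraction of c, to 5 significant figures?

u' ≈ 0.25809c

Inverse velocity addition: u' = (u − v)/(1 − uv/c²)
= (0.97945 − 0.9654)/(1 − 0.97945×0.9654) = 0.014050/0.05443897 = 0.25809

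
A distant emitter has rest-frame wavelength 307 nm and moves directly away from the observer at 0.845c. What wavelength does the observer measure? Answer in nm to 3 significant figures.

Relativistic Doppler: λ_obs = λ_src √((1+β)/(1−β))
= 307 × √(1.8450/0.15500) = 307 × 3.4501 = 1060 nm

λ_obs ≈ 1060 nm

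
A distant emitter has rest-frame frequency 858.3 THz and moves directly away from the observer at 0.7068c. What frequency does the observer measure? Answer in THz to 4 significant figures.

Relativistic Doppler: f_obs = f_src √((1−β)/(1+β))
= 858.3 × √(0.293200/1.70680) = 858.3 × 0.414468 = 355.7 THz

f_obs ≈ 355.7 THz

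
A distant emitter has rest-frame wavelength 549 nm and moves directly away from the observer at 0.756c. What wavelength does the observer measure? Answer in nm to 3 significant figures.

λ_obs ≈ 1470 nm

Relativistic Doppler: λ_obs = λ_src √((1+β)/(1−β))
= 549 × √(1.7560/0.24400) = 549 × 2.6827 = 1470 nm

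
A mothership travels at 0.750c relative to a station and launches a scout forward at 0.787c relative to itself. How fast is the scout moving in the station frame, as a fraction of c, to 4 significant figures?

u ≈ 0.9665c

Compose boost 2: (0.787 + 0.750)/(1 + 0.787×0.750) = 1.537/1.59025 = 0.9665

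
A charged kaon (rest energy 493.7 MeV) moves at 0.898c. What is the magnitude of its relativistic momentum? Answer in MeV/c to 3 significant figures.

p ≈ 1010 MeV/c

γ = 1/√(1 − 0.898²) = 2.2728
p = γβm₀c = 2.2728 × 0.898 × 493.7 MeV/c = 1010 MeV/c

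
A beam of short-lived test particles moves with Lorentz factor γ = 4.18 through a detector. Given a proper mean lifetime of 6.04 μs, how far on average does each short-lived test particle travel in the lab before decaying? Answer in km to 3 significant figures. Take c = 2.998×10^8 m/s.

β = √(1 − 1/γ²) = √(1 − 1/4.18²) = 0.97096
Dilated lifetime: Δt = γτ₀ = 4.18 × 6.04 μs = 25.247 μs
d = vΔt = 0.97096c × 25.247 μs = 2.9109×10^8 m/s × 2.5247×10^-5 s = 7.35 km

d ≈ 7.35 km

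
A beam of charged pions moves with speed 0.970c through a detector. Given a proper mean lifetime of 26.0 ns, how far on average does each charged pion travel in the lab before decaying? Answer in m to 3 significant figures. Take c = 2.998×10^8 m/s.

d ≈ 31.1 m

γ = 1/√(1 − 0.970²) = 4.1135
Dilated lifetime: Δt = γτ₀ = 4.1135 × 26.0 ns = 106.95 ns
d = vΔt = 0.970c × 106.95 ns = 2.9081×10^8 m/s × 1.0695×10^-7 s = 31.1 m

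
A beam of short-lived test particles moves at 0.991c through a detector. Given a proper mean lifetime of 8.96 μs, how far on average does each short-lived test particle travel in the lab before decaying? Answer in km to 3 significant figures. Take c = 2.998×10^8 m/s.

γ = 1/√(1 − 0.991²) = 7.4704
Dilated lifetime: Δt = γτ₀ = 7.4704 × 8.96 μs = 66.935 μs
d = vΔt = 0.991c × 66.935 μs = 2.9710×10^8 m/s × 6.6935×10^-5 s = 19.9 km

d ≈ 19.9 km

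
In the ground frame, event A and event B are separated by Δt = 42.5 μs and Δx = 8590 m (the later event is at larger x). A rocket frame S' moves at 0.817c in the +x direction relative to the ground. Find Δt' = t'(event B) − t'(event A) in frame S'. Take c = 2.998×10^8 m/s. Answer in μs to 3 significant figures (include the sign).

Δt' ≈ 33.1 μs

γ = 1/√(1 − 0.817²) = 1.7342
Δt' = γ(Δt − vΔx/c²) = 1.7342 × (42.5 μs − 0.817×8590 m / (2.998×10^8 m/s))
= 1.7342 × (19.091 μs) = 33.1 μs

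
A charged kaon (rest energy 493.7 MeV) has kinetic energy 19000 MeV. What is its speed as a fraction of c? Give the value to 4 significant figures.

β ≈ 0.9997

γ = 1 + K/(m₀c²) = 1 + 19000/493.7 = 39.4849
β = √(1 − 1/γ²) = 0.9997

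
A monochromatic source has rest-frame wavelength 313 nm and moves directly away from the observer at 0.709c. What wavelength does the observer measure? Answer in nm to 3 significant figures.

λ_obs ≈ 759 nm

Relativistic Doppler: λ_obs = λ_src √((1+β)/(1−β))
= 313 × √(1.7090/0.29100) = 313 × 2.4234 = 759 nm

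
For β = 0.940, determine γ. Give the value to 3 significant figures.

γ = 1/√(1 − β²) = 1/√(1 − 0.940²) = 1/√(0.11640) = 2.93

γ ≈ 2.93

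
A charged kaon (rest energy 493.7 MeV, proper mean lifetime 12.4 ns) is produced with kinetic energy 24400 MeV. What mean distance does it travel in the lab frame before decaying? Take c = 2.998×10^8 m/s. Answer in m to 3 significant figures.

γ = 1 + K/(m₀c²) = 1 + 24400/493.7 = 50.423
β = √(1 − 1/γ²) = 0.99980
Dilated lifetime: γτ₀ = 50.423 × 12.4 ns = 625.24 ns
d = βc·γτ₀ = 0.99980 × (2.998×10^8 m/s) × 6.2524×10^-7 s = 187 m

d ≈ 187 m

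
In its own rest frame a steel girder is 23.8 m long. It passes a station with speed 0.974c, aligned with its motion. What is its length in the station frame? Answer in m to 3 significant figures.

L ≈ 5.39 m

γ = 1/√(1 − 0.974²) = 4.4141
Length contraction: L = L₀/γ = 23.8/4.4141 = 5.39 m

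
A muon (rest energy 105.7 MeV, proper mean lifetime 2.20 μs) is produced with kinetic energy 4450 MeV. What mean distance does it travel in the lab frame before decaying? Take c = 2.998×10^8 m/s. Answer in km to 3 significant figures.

d ≈ 28.4 km

γ = 1 + K/(m₀c²) = 1 + 4450/105.7 = 43.100
β = √(1 − 1/γ²) = 0.99973
Dilated lifetime: γτ₀ = 43.100 × 2.20 μs = 94.821 μs
d = βc·γτ₀ = 0.99973 × (2.998×10^8 m/s) × 9.4821×10^-5 s = 28.4 km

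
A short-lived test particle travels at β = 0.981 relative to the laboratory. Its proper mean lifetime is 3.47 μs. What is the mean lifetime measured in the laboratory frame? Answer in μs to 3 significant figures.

γ = 1/√(1 − 0.981²) = 5.1544
Time dilation: Δt = γτ₀ = 5.1544 × 3.47 μs = 17.9 μs

Δt ≈ 17.9 μs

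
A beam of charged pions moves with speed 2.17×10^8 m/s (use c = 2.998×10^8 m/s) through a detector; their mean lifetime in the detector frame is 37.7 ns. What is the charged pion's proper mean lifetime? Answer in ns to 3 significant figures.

β = v/c = 2.17×10^8 / 2.998×10^8 = 0.72382
γ = 1/√(1 − 0.72382²) = 1.4493
Proper time: τ₀ = Δt/γ = 37.7/1.4493 = 26.0 ns

τ₀ ≈ 26.0 ns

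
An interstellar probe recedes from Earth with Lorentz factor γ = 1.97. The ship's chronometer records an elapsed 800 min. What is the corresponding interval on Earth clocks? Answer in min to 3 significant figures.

γ = 1.97 (given)
Time dilation: Δt = γτ₀ = 1.97 × 800 min = 1580 min

Δt ≈ 1580 min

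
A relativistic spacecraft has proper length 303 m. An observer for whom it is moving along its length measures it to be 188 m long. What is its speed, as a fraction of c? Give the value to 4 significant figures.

γ = L₀/L = 303/188 = 1.61170
β = √(1 − 1/γ²) = 0.7842

β ≈ 0.7842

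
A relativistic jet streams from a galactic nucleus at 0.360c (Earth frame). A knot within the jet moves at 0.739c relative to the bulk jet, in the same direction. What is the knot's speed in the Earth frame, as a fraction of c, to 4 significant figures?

u ≈ 0.8681c

Relativistic velocity addition: u = (u' + v)/(1 + u'v/c²)
= (0.739 + 0.360)/(1 + 0.739×0.360) = 1.099/1.26604 = 0.8681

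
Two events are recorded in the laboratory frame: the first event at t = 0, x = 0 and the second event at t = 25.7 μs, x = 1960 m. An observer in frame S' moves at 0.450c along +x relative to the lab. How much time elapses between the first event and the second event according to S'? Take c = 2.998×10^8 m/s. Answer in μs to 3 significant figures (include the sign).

Δt' ≈ 25.5 μs

γ = 1/√(1 − 0.450²) = 1.1198
Δt' = γ(Δt − vΔx/c²) = 1.1198 × (25.7 μs − 0.450×1960 m / (2.998×10^8 m/s))
= 1.1198 × (22.758 μs) = 25.5 μs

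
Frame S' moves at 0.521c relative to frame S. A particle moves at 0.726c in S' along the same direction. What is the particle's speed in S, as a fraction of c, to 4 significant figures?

u ≈ 0.9048c

Relativistic velocity addition: u = (u' + v)/(1 + u'v/c²)
= (0.726 + 0.521)/(1 + 0.726×0.521) = 1.247/1.37825 = 0.9048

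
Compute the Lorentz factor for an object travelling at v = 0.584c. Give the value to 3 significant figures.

γ ≈ 1.23

γ = 1/√(1 − β²) = 1/√(1 − 0.584²) = 1/√(0.65894) = 1.23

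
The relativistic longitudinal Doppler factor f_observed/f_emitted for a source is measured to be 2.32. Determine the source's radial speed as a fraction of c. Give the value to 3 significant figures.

f_obs/f_src = √((1+β)/(1−β)) = 2.32  ⇒  (1+β)/(1−β) = 5.3824
β = |1 − D²|/(1 + D²) = |1 − 5.3824|/(1 + 5.3824) = 0.687

β ≈ 0.687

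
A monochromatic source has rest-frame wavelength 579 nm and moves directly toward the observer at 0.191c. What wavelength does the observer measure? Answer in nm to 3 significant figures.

Relativistic Doppler: λ_obs = λ_src √((1−β)/(1+β))
= 579 × √(0.80900/1.1910) = 579 × 0.82417 = 477 nm

λ_obs ≈ 477 nm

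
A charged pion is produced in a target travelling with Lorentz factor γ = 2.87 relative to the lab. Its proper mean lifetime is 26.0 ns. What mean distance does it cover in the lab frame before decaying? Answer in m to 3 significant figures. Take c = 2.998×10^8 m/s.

d ≈ 21.0 m

β = √(1 − 1/γ²) = √(1 − 1/2.87²) = 0.93733
Dilated lifetime: Δt = γτ₀ = 2.87 × 26.0 ns = 74.620 ns
d = vΔt = 0.93733c × 74.620 ns = 2.8101×10^8 m/s × 7.4620×10^-8 s = 21.0 m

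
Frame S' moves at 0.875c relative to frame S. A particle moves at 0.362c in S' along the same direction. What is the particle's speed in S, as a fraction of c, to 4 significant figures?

Relativistic velocity addition: u = (u' + v)/(1 + u'v/c²)
= (0.362 + 0.875)/(1 + 0.362×0.875) = 1.237/1.31675 = 0.9394

u ≈ 0.9394c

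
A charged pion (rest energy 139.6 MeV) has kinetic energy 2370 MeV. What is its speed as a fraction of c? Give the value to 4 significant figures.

β ≈ 0.9985

γ = 1 + K/(m₀c²) = 1 + 2370/139.6 = 17.9771
β = √(1 − 1/γ²) = 0.9985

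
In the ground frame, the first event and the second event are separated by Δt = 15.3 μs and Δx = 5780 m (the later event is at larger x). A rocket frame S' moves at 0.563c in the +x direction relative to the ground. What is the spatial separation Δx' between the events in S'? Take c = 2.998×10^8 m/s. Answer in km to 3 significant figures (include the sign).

Δx' ≈ 3.87 km

γ = 1/√(1 − 0.563²) = 1.2100
Δx' = γ(Δx − vΔt) = 1.2100 × (5780 m − 0.563×(2.998×10^8 m/s)×15.3×10^-6 s)
= 1.2100 × (3197.6 m) = 3.87 km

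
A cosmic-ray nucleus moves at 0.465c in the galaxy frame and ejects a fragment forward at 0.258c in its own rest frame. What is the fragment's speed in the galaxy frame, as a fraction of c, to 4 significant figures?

Compose boost 2: (0.258 + 0.465)/(1 + 0.258×0.465) = 0.7230/1.11997 = 0.6456

u ≈ 0.6456c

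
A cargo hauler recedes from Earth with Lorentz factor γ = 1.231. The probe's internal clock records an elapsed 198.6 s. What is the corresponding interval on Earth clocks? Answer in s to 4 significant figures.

γ = 1.231 (given)
Time dilation: Δt = γτ₀ = 1.231 × 198.6 s = 244.5 s

Δt ≈ 244.5 s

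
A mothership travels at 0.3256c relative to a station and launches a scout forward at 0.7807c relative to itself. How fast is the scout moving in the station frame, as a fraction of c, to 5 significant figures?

Compose boost 2: (0.7807 + 0.3256)/(1 + 0.7807×0.3256) = 1.1063/1.254196 = 0.88208

u ≈ 0.88208c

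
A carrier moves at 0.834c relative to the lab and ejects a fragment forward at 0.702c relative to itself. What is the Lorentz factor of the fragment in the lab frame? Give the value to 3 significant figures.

γ ≈ 4.03

u_lab = (0.702 + 0.834)/(1 + 0.702×0.834) = 1.536/1.58547 = 0.968799
γ = 1/√(1 − 0.968799²) = 4.03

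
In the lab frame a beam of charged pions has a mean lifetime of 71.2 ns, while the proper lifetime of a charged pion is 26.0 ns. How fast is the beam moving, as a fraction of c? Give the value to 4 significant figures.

β ≈ 0.9309

γ = Δt/τ₀ = 71.2/26.0 = 2.73846
β = √(1 − 1/γ²) = √(1 − 1/2.73846²) = 0.9309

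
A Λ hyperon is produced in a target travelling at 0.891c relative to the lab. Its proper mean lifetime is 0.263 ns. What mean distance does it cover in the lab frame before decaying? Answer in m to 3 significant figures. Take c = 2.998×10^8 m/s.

γ = 1/√(1 − 0.891²) = 2.2026
Dilated lifetime: Δt = γτ₀ = 2.2026 × 0.263 ns = 0.57929 ns
d = vΔt = 0.891c × 0.57929 ns = 2.6712×10^8 m/s × 5.7929×10^-10 s = 0.155 m

d ≈ 0.155 m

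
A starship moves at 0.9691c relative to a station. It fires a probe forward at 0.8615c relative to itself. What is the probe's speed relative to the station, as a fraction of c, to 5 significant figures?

Relativistic velocity addition: u = (u' + v)/(1 + u'v/c²)
= (0.8615 + 0.9691)/(1 + 0.8615×0.9691) = 1.8306/1.834880 = 0.99767

u ≈ 0.99767c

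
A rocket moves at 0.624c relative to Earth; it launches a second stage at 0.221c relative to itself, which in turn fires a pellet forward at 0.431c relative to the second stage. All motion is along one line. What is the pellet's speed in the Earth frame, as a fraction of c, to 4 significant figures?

u ≈ 0.8890c

Compose boost 2: (0.221 + 0.624)/(1 + 0.221×0.624) = 0.8450/1.13790 = 0.742593
Compose boost 3: (0.431 + 0.742593)/(1 + 0.431×0.742593) = 1.17359/1.32006 = 0.8890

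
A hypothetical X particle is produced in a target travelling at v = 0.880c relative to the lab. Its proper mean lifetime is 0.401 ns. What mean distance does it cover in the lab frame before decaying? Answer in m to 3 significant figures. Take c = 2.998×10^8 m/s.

d ≈ 0.223 m

γ = 1/√(1 − 0.880²) = 2.1054
Dilated lifetime: Δt = γτ₀ = 2.1054 × 0.401 ns = 0.84426 ns
d = vΔt = 0.880c × 0.84426 ns = 2.6382×10^8 m/s × 8.4426×10^-10 s = 0.223 m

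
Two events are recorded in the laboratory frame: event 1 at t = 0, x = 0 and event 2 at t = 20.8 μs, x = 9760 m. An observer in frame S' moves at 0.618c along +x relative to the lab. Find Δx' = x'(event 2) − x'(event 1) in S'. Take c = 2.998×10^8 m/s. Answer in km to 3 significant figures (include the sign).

Δx' ≈ 7.51 km

γ = 1/√(1 − 0.618²) = 1.2720
Δx' = γ(Δx − vΔt) = 1.2720 × (9760 m − 0.618×(2.998×10^8 m/s)×20.8×10^-6 s)
= 1.2720 × (5906.3 m) = 7.51 km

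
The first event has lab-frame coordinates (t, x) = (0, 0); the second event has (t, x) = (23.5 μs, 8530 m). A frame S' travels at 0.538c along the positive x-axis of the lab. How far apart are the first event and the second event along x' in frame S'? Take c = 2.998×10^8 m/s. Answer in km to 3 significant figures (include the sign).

Δx' ≈ 5.62 km

γ = 1/√(1 − 0.538²) = 1.1863
Δx' = γ(Δx − vΔt) = 1.1863 × (8530 m − 0.538×(2.998×10^8 m/s)×23.5×10^-6 s)
= 1.1863 × (4739.6 m) = 5.62 km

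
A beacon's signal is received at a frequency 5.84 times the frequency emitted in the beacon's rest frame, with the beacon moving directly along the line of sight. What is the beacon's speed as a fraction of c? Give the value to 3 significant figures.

β ≈ 0.943

f_obs/f_src = √((1+β)/(1−β)) = 5.84  ⇒  (1+β)/(1−β) = 34.106
β = |1 − D²|/(1 + D²) = |1 − 34.106|/(1 + 34.106) = 0.943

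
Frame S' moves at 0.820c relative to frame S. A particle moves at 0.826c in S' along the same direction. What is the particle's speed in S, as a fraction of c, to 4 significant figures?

Relativistic velocity addition: u = (u' + v)/(1 + u'v/c²)
= (0.826 + 0.820)/(1 + 0.826×0.820) = 1.646/1.67732 = 0.9813

u ≈ 0.9813c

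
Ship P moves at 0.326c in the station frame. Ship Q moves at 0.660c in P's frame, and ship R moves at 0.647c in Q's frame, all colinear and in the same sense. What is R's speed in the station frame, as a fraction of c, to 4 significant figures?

Compose boost 2: (0.660 + 0.326)/(1 + 0.660×0.326) = 0.9860/1.21516 = 0.811416
Compose boost 3: (0.647 + 0.811416)/(1 + 0.647×0.811416) = 1.45842/1.52499 = 0.9563

u ≈ 0.9563c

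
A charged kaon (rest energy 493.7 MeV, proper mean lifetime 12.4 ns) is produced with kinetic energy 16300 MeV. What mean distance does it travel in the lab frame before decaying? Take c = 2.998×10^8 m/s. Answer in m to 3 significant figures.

d ≈ 126 m

γ = 1 + K/(m₀c²) = 1 + 16300/493.7 = 34.016
β = √(1 − 1/γ²) = 0.99957
Dilated lifetime: γτ₀ = 34.016 × 12.4 ns = 421.80 ns
d = βc·γτ₀ = 0.99957 × (2.998×10^8 m/s) × 4.2180×10^-7 s = 126 m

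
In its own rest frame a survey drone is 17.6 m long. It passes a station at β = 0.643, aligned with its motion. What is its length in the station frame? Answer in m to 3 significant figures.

γ = 1/√(1 − 0.643²) = 1.3057
Length contraction: L = L₀/γ = 17.6/1.3057 = 13.5 m

L ≈ 13.5 m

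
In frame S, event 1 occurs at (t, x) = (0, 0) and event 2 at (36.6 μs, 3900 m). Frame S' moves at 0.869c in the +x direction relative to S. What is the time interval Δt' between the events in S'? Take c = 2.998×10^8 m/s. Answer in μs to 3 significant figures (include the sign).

γ = 1/√(1 − 0.869²) = 2.0210
Δt' = γ(Δt − vΔx/c²) = 2.0210 × (36.6 μs − 0.869×3900 m / (2.998×10^8 m/s))
= 2.0210 × (25.295 μs) = 51.1 μs

Δt' ≈ 51.1 μs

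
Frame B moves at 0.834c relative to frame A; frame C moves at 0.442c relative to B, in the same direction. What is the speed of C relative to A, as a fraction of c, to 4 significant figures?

Compose boost 2: (0.442 + 0.834)/(1 + 0.442×0.834) = 1.276/1.36863 = 0.9323

u ≈ 0.9323c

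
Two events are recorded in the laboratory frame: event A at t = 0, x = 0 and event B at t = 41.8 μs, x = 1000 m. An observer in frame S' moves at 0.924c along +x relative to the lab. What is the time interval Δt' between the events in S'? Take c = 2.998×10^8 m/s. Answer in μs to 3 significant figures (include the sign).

Δt' ≈ 101 μs

γ = 1/√(1 − 0.924²) = 2.6151
Δt' = γ(Δt − vΔx/c²) = 2.6151 × (41.8 μs − 0.924×1000 m / (2.998×10^8 m/s))
= 2.6151 × (38.718 μs) = 101 μs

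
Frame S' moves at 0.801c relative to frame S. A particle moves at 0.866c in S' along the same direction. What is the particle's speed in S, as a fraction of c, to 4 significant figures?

u ≈ 0.9843c

Relativistic velocity addition: u = (u' + v)/(1 + u'v/c²)
= (0.866 + 0.801)/(1 + 0.866×0.801) = 1.667/1.69367 = 0.9843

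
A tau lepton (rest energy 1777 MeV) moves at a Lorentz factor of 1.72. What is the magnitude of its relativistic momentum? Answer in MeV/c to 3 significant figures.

p ≈ 2490 MeV/c

β = √(1 − 1/γ²) = √(1 − 1/1.72²) = 0.81362
p = γβm₀c = 1.72 × 0.81362 × 1777 MeV/c = 2490 MeV/c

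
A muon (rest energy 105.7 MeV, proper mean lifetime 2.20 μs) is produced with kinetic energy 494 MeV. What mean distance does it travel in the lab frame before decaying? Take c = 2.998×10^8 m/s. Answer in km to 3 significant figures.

d ≈ 3.68 km

γ = 1 + K/(m₀c²) = 1 + 494/105.7 = 5.6736
β = √(1 − 1/γ²) = 0.98434
Dilated lifetime: γτ₀ = 5.6736 × 2.20 μs = 12.482 μs
d = βc·γτ₀ = 0.98434 × (2.998×10^8 m/s) × 1.2482×10^-5 s = 3.68 km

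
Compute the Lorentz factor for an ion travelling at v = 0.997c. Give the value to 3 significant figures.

γ ≈ 12.9

γ = 1/√(1 − β²) = 1/√(1 − 0.997²) = 1/√(0.0059910) = 12.9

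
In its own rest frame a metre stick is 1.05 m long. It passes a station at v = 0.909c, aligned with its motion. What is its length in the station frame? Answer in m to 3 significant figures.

L ≈ 0.438 m

γ = 1/√(1 − 0.909²) = 2.3993
Length contraction: L = L₀/γ = 1.05/2.3993 = 0.438 m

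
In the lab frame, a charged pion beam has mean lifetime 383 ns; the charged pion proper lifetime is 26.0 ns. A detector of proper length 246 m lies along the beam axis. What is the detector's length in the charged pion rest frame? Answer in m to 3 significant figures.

L ≈ 16.7 m

Time dilation ⇒ γ = Δt/τ₀ = 383/26.0 = 14.731
Length contraction: L = L₀/γ = 246/14.731 = 16.7 m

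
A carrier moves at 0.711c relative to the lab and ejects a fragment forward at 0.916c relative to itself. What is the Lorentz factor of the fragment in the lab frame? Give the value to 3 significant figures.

γ ≈ 5.85

u_lab = (0.916 + 0.711)/(1 + 0.916×0.711) = 1.627/1.65128 = 0.985299
γ = 1/√(1 − 0.985299²) = 5.85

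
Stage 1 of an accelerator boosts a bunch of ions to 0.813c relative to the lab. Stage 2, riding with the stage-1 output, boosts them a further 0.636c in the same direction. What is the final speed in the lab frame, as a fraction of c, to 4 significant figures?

Compose boost 2: (0.636 + 0.813)/(1 + 0.636×0.813) = 1.449/1.51707 = 0.9551

u ≈ 0.9551c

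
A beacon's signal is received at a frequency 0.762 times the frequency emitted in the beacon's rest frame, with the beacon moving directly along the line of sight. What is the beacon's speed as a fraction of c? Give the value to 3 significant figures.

β ≈ 0.265

f_obs/f_src = √((1−β)/(1+β)) = 0.762  ⇒  (1−β)/(1+β) = 0.58064
β = |1 − D²|/(1 + D²) = |1 − 0.58064|/(1 + 0.58064) = 0.265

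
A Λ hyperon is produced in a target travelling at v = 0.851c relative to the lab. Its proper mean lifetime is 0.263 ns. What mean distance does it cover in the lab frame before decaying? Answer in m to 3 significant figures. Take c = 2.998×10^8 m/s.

d ≈ 0.128 m

γ = 1/√(1 − 0.851²) = 1.9042
Dilated lifetime: Δt = γτ₀ = 1.9042 × 0.263 ns = 0.50079 ns
d = vΔt = 0.851c × 0.50079 ns = 2.5513×10^8 m/s × 5.0079×10^-10 s = 0.128 m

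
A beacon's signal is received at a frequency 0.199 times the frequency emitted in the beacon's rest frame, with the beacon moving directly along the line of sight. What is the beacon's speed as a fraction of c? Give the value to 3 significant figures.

f_obs/f_src = √((1−β)/(1+β)) = 0.199  ⇒  (1−β)/(1+β) = 0.039601
β = |1 − D²|/(1 + D²) = |1 − 0.039601|/(1 + 0.039601) = 0.924

β ≈ 0.924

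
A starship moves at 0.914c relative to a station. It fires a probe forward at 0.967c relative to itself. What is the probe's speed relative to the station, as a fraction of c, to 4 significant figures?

Relativistic velocity addition: u = (u' + v)/(1 + u'v/c²)
= (0.967 + 0.914)/(1 + 0.967×0.914) = 1.881/1.88384 = 0.9985

u ≈ 0.9985c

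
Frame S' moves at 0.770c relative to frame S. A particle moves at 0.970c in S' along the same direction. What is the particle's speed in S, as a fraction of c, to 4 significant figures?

u ≈ 0.9961c

Relativistic velocity addition: u = (u' + v)/(1 + u'v/c²)
= (0.970 + 0.770)/(1 + 0.970×0.770) = 1.740/1.74690 = 0.9961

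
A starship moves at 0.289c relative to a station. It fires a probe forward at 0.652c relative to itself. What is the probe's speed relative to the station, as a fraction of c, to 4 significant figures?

u ≈ 0.7918c

Relativistic velocity addition: u = (u' + v)/(1 + u'v/c²)
= (0.652 + 0.289)/(1 + 0.652×0.289) = 0.9410/1.18843 = 0.7918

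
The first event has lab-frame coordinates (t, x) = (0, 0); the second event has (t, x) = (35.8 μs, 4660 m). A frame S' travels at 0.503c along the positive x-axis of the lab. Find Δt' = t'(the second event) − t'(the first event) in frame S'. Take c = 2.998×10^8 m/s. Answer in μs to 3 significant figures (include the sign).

Δt' ≈ 32.4 μs

γ = 1/√(1 − 0.503²) = 1.1570
Δt' = γ(Δt − vΔx/c²) = 1.1570 × (35.8 μs − 0.503×4660 m / (2.998×10^8 m/s))
= 1.1570 × (27.982 μs) = 32.4 μs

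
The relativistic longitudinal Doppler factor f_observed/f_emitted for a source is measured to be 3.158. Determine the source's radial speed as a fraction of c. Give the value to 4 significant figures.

f_obs/f_src = √((1+β)/(1−β)) = 3.158  ⇒  (1+β)/(1−β) = 9.97296
β = |1 − D²|/(1 + D²) = |1 − 9.97296|/(1 + 9.97296) = 0.8177

β ≈ 0.8177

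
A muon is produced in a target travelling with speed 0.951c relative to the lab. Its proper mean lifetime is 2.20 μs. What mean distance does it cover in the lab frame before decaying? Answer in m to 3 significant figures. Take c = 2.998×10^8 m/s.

d ≈ 2030 m

γ = 1/√(1 − 0.951²) = 3.2342
Dilated lifetime: Δt = γτ₀ = 3.2342 × 2.20 μs = 7.1153 μs
d = vΔt = 0.951c × 7.1153 μs = 2.8511×10^8 m/s × 7.1153×10^-6 s = 2030 m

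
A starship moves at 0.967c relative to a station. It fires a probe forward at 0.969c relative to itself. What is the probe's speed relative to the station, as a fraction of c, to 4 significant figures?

u ≈ 0.9995c

Relativistic velocity addition: u = (u' + v)/(1 + u'v/c²)
= (0.969 + 0.967)/(1 + 0.969×0.967) = 1.936/1.93702 = 0.9995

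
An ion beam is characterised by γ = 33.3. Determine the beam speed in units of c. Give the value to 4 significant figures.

β = √(1 − 1/γ²) = √(1 − 1/33.3²) = √(0.999098) = 0.9995

β ≈ 0.9995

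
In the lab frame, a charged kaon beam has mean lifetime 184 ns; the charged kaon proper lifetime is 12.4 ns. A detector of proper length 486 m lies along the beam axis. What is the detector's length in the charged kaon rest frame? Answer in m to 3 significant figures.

Time dilation ⇒ γ = Δt/τ₀ = 184/12.4 = 14.839
Length contraction: L = L₀/γ = 486/14.839 = 32.8 m

L ≈ 32.8 m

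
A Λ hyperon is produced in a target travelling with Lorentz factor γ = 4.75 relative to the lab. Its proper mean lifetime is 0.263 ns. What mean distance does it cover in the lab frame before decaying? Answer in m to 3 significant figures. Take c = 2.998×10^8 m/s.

β = √(1 − 1/γ²) = √(1 − 1/4.75²) = 0.97759
Dilated lifetime: Δt = γτ₀ = 4.75 × 0.263 ns = 1.2492 ns
d = vΔt = 0.97759c × 1.2492 ns = 2.9308×10^8 m/s × 1.2493×10^-9 s = 0.366 m

d ≈ 0.366 m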